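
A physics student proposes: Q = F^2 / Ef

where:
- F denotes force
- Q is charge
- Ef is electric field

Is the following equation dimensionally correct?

No

F (force) has dimensions [L M T^-2].
Q (charge) has dimensions [I T].
Ef (electric field) has dimensions [I^-1 L M T^-3].

Left side: [I T]
Right side: [I L M T^-1]

The two sides have different dimensions, so the equation is NOT dimensionally consistent.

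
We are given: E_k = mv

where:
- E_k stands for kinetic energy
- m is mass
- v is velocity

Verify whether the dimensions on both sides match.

No

E_k (kinetic energy) has dimensions [L^2 M T^-2].
m (mass) has dimensions [M].
v (velocity) has dimensions [L T^-1].

Left side: [L^2 M T^-2]
Right side: [L M T^-1]

The two sides have different dimensions, so the equation is NOT dimensionally consistent.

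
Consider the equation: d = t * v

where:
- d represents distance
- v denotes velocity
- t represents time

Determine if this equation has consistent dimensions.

Yes

d (distance) has dimensions [L].
v (velocity) has dimensions [L T^-1].
t (time) has dimensions [T].

Left side: [L]
Right side: [L]

Both sides have the same dimensions, so the equation is dimensionally consistent.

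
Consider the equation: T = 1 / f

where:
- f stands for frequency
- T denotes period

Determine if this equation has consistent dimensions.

Yes

f (frequency) has dimensions [T^-1].
T (period) has dimensions [T].

Left side: [T]
Right side: [T]

Both sides have the same dimensions, so the equation is dimensionally consistent.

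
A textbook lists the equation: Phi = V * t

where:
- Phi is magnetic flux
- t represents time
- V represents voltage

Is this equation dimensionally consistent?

Yes

Phi (magnetic flux) has dimensions [I^-1 L^2 M T^-2].
t (time) has dimensions [T].
V (voltage) has dimensions [I^-1 L^2 M T^-3].

Left side: [I^-1 L^2 M T^-2]
Right side: [I^-1 L^2 M T^-2]

Both sides have the same dimensions, so the equation is dimensionally consistent.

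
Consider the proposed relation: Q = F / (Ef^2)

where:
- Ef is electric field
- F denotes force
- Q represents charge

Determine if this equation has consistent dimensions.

No

Ef (electric field) has dimensions [I^-1 L M T^-3].
F (force) has dimensions [L M T^-2].
Q (charge) has dimensions [I T].

Left side: [I T]
Right side: [I^2 L^-1 M^-1 T^4]

The two sides have different dimensions, so the equation is NOT dimensionally consistent.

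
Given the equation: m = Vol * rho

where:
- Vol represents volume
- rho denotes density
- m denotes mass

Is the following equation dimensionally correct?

Yes

Vol (volume) has dimensions [L^3].
rho (density) has dimensions [L^-3 M].
m (mass) has dimensions [M].

Left side: [M]
Right side: [M]

Both sides have the same dimensions, so the equation is dimensionally consistent.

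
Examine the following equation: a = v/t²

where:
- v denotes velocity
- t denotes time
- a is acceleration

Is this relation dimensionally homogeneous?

No

v (velocity) has dimensions [L T^-1].
t (time) has dimensions [T].
a (acceleration) has dimensions [L T^-2].

Left side: [L T^-2]
Right side: [L T^-3]

The two sides have different dimensions, so the equation is NOT dimensionally consistent.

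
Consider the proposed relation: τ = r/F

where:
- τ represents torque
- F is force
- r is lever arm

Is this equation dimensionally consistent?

No

τ (torque) has dimensions [L^2 M T^-2].
F (force) has dimensions [L M T^-2].
r (lever arm) has dimensions [L].

Left side: [L^2 M T^-2]
Right side: [M^-1 T^2]

The two sides have different dimensions, so the equation is NOT dimensionally consistent.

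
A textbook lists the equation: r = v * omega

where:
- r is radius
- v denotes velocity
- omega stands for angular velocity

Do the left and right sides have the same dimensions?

No

r (radius) has dimensions [L].
v (velocity) has dimensions [L T^-1].
omega (angular velocity) has dimensions [T^-1].

Left side: [L]
Right side: [L T^-2]

The two sides have different dimensions, so the equation is NOT dimensionally consistent.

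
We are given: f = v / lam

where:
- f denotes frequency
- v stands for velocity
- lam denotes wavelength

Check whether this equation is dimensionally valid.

Yes

f (frequency) has dimensions [T^-1].
v (velocity) has dimensions [L T^-1].
lam (wavelength) has dimensions [L].

Left side: [T^-1]
Right side: [T^-1]

Both sides have the same dimensions, so the equation is dimensionally consistent.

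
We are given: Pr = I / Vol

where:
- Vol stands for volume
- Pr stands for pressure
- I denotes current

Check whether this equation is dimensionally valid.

No

Vol (volume) has dimensions [L^3].
Pr (pressure) has dimensions [L^-1 M T^-2].
I (current) has dimensions [I].

Left side: [L^-1 M T^-2]
Right side: [I L^-3]

The two sides have different dimensions, so the equation is NOT dimensionally consistent.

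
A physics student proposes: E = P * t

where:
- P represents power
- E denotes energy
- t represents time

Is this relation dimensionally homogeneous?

Yes

P (power) has dimensions [L^2 M T^-3].
E (energy) has dimensions [L^2 M T^-2].
t (time) has dimensions [T].

Left side: [L^2 M T^-2]
Right side: [L^2 M T^-2]

Both sides have the same dimensions, so the equation is dimensionally consistent.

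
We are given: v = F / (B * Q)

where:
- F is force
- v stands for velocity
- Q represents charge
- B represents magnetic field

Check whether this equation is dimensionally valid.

Yes

F (force) has dimensions [L M T^-2].
v (velocity) has dimensions [L T^-1].
Q (charge) has dimensions [I T].
B (magnetic field) has dimensions [I^-1 M T^-2].

Left side: [L T^-1]
Right side: [L T^-1]

Both sides have the same dimensions, so the equation is dimensionally consistent.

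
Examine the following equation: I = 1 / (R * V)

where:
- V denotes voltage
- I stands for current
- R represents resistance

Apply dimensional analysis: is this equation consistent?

No

V (voltage) has dimensions [I^-1 L^2 M T^-3].
I (current) has dimensions [I].
R (resistance) has dimensions [I^-2 L^2 M T^-3].

Left side: [I]
Right side: [I^3 L^-4 M^-2 T^6]

The two sides have different dimensions, so the equation is NOT dimensionally consistent.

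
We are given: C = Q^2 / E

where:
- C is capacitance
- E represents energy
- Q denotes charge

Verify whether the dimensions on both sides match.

Yes

C (capacitance) has dimensions [I^2 L^-2 M^-1 T^4].
E (energy) has dimensions [L^2 M T^-2].
Q (charge) has dimensions [I T].

Left side: [I^2 L^-2 M^-1 T^4]
Right side: [I^2 L^-2 M^-1 T^4]

Both sides have the same dimensions, so the equation is dimensionally consistent.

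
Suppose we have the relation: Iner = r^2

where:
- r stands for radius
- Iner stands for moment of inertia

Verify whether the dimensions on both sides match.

No

r (radius) has dimensions [L].
Iner (moment of inertia) has dimensions [L^2 M].

Left side: [L^2 M]
Right side: [L^2]

The two sides have different dimensions, so the equation is NOT dimensionally consistent.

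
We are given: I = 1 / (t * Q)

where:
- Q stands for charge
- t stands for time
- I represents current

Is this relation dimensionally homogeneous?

No

Q (charge) has dimensions [I T].
t (time) has dimensions [T].
I (current) has dimensions [I].

Left side: [I]
Right side: [I^-1 T^-2]

The two sides have different dimensions, so the equation is NOT dimensionally consistent.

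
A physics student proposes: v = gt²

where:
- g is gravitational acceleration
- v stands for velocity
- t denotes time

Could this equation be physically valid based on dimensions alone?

No

g (gravitational acceleration) has dimensions [L T^-2].
v (velocity) has dimensions [L T^-1].
t (time) has dimensions [T].

Left side: [L T^-1]
Right side: [L]

The two sides have different dimensions, so the equation is NOT dimensionally consistent.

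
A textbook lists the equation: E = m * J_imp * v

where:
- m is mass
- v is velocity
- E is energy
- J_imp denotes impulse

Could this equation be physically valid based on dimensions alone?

No

m (mass) has dimensions [M].
v (velocity) has dimensions [L T^-1].
E (energy) has dimensions [L^2 M T^-2].
J_imp (impulse) has dimensions [L M T^-1].

Left side: [L^2 M T^-2]
Right side: [L^2 M^2 T^-2]

The two sides have different dimensions, so the equation is NOT dimensionally consistent.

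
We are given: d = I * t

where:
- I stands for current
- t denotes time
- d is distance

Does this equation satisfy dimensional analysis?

No

I (current) has dimensions [I].
t (time) has dimensions [T].
d (distance) has dimensions [L].

Left side: [L]
Right side: [I T]

The two sides have different dimensions, so the equation is NOT dimensionally consistent.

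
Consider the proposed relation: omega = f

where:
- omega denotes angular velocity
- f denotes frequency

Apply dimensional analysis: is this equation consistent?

Yes

omega (angular velocity) has dimensions [T^-1].
f (frequency) has dimensions [T^-1].

Left side: [T^-1]
Right side: [T^-1]

Both sides have the same dimensions, so the equation is dimensionally consistent.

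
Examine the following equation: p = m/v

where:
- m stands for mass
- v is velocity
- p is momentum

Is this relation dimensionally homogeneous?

No

m (mass) has dimensions [M].
v (velocity) has dimensions [L T^-1].
p (momentum) has dimensions [L M T^-1].

Left side: [L M T^-1]
Right side: [L^-1 M T]

The two sides have different dimensions, so the equation is NOT dimensionally consistent.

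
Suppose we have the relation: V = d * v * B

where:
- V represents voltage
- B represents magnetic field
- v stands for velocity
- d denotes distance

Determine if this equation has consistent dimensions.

Yes

V (voltage) has dimensions [I^-1 L^2 M T^-3].
B (magnetic field) has dimensions [I^-1 M T^-2].
v (velocity) has dimensions [L T^-1].
d (distance) has dimensions [L].

Left side: [I^-1 L^2 M T^-3]
Right side: [I^-1 L^2 M T^-3]

Both sides have the same dimensions, so the equation is dimensionally consistent.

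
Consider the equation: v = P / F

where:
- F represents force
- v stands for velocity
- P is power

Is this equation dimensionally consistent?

Yes

F (force) has dimensions [L M T^-2].
v (velocity) has dimensions [L T^-1].
P (power) has dimensions [L^2 M T^-3].

Left side: [L T^-1]
Right side: [L T^-1]

Both sides have the same dimensions, so the equation is dimensionally consistent.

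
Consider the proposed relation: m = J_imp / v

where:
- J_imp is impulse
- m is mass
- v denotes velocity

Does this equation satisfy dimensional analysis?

Yes

J_imp (impulse) has dimensions [L M T^-1].
m (mass) has dimensions [M].
v (velocity) has dimensions [L T^-1].

Left side: [M]
Right side: [M]

Both sides have the same dimensions, so the equation is dimensionally consistent.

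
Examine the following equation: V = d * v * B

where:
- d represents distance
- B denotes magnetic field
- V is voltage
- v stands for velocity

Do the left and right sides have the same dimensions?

Yes

d (distance) has dimensions [L].
B (magnetic field) has dimensions [I^-1 M T^-2].
V (voltage) has dimensions [I^-1 L^2 M T^-3].
v (velocity) has dimensions [L T^-1].

Left side: [I^-1 L^2 M T^-3]
Right side: [I^-1 L^2 M T^-3]

Both sides have the same dimensions, so the equation is dimensionally consistent.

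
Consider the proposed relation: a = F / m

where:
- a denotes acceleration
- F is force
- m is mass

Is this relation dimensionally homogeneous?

Yes

a (acceleration) has dimensions [L T^-2].
F (force) has dimensions [L M T^-2].
m (mass) has dimensions [M].

Left side: [L T^-2]
Right side: [L T^-2]

Both sides have the same dimensions, so the equation is dimensionally consistent.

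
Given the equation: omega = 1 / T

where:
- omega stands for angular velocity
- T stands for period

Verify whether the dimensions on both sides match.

Yes

omega (angular velocity) has dimensions [T^-1].
T (period) has dimensions [T].

Left side: [T^-1]
Right side: [T^-1]

Both sides have the same dimensions, so the equation is dimensionally consistent.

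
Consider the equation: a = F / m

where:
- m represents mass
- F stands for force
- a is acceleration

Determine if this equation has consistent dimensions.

Yes

m (mass) has dimensions [M].
F (force) has dimensions [L M T^-2].
a (acceleration) has dimensions [L T^-2].

Left side: [L T^-2]
Right side: [L T^-2]

Both sides have the same dimensions, so the equation is dimensionally consistent.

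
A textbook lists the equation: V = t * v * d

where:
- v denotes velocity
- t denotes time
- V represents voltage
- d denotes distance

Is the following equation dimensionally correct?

No

v (velocity) has dimensions [L T^-1].
t (time) has dimensions [T].
V (voltage) has dimensions [I^-1 L^2 M T^-3].
d (distance) has dimensions [L].

Left side: [I^-1 L^2 M T^-3]
Right side: [L^2]

The two sides have different dimensions, so the equation is NOT dimensionally consistent.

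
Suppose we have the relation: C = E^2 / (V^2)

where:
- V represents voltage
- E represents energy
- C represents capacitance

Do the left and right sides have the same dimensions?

No

V (voltage) has dimensions [I^-1 L^2 M T^-3].
E (energy) has dimensions [L^2 M T^-2].
C (capacitance) has dimensions [I^2 L^-2 M^-1 T^4].

Left side: [I^2 L^-2 M^-1 T^4]
Right side: [I^2 T^2]

The two sides have different dimensions, so the equation is NOT dimensionally consistent.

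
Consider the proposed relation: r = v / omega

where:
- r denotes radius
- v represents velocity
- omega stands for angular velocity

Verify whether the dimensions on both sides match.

Yes

r (radius) has dimensions [L].
v (velocity) has dimensions [L T^-1].
omega (angular velocity) has dimensions [T^-1].

Left side: [L]
Right side: [L]

Both sides have the same dimensions, so the equation is dimensionally consistent.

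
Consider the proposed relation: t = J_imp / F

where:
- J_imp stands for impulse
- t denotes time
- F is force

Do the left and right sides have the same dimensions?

Yes

J_imp (impulse) has dimensions [L M T^-1].
t (time) has dimensions [T].
F (force) has dimensions [L M T^-2].

Left side: [T]
Right side: [T]

Both sides have the same dimensions, so the equation is dimensionally consistent.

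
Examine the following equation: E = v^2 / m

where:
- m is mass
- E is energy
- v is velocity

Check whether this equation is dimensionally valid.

No

m (mass) has dimensions [M].
E (energy) has dimensions [L^2 M T^-2].
v (velocity) has dimensions [L T^-1].

Left side: [L^2 M T^-2]
Right side: [L^2 M^-1 T^-2]

The two sides have different dimensions, so the equation is NOT dimensionally consistent.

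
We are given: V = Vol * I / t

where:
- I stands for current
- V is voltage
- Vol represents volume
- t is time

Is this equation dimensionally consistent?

No

I (current) has dimensions [I].
V (voltage) has dimensions [I^-1 L^2 M T^-3].
Vol (volume) has dimensions [L^3].
t (time) has dimensions [T].

Left side: [I^-1 L^2 M T^-3]
Right side: [I L^3 T^-1]

The two sides have different dimensions, so the equation is NOT dimensionally consistent.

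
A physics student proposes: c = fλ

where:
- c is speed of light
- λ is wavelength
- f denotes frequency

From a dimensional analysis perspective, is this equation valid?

Yes

c (speed of light) has dimensions [L T^-1].
λ (wavelength) has dimensions [L].
f (frequency) has dimensions [T^-1].

Left side: [L T^-1]
Right side: [L T^-1]

Both sides have the same dimensions, so the equation is dimensionally consistent.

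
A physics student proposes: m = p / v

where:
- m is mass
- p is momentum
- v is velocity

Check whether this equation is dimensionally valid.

Yes

m (mass) has dimensions [M].
p (momentum) has dimensions [L M T^-1].
v (velocity) has dimensions [L T^-1].

Left side: [M]
Right side: [M]

Both sides have the same dimensions, so the equation is dimensionally consistent.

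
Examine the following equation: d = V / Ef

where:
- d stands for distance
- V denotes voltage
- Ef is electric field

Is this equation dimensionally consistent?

Yes

d (distance) has dimensions [L].
V (voltage) has dimensions [I^-1 L^2 M T^-3].
Ef (electric field) has dimensions [I^-1 L M T^-3].

Left side: [L]
Right side: [L]

Both sides have the same dimensions, so the equation is dimensionally consistent.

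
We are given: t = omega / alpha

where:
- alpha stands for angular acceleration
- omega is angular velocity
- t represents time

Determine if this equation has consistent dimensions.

Yes

alpha (angular acceleration) has dimensions [T^-2].
omega (angular velocity) has dimensions [T^-1].
t (time) has dimensions [T].

Left side: [T]
Right side: [T]

Both sides have the same dimensions, so the equation is dimensionally consistent.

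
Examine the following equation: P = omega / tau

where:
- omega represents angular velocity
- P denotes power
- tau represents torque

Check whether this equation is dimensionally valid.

No

omega (angular velocity) has dimensions [T^-1].
P (power) has dimensions [L^2 M T^-3].
tau (torque) has dimensions [L^2 M T^-2].

Left side: [L^2 M T^-3]
Right side: [L^-2 M^-1 T]

The two sides have different dimensions, so the equation is NOT dimensionally consistent.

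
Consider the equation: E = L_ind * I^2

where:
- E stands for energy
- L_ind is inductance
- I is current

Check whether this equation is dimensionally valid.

Yes

E (energy) has dimensions [L^2 M T^-2].
L_ind (inductance) has dimensions [I^-2 L^2 M T^-2].
I (current) has dimensions [I].

Left side: [L^2 M T^-2]
Right side: [L^2 M T^-2]

Both sides have the same dimensions, so the equation is dimensionally consistent.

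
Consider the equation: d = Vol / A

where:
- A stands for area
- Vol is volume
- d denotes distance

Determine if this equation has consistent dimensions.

Yes

A (area) has dimensions [L^2].
Vol (volume) has dimensions [L^3].
d (distance) has dimensions [L].

Left side: [L]
Right side: [L]

Both sides have the same dimensions, so the equation is dimensionally consistent.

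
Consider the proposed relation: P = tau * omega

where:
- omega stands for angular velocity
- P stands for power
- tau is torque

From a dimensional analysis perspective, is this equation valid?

Yes

omega (angular velocity) has dimensions [T^-1].
P (power) has dimensions [L^2 M T^-3].
tau (torque) has dimensions [L^2 M T^-2].

Left side: [L^2 M T^-3]
Right side: [L^2 M T^-3]

Both sides have the same dimensions, so the equation is dimensionally consistent.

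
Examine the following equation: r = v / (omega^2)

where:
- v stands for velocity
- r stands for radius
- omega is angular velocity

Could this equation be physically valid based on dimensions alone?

No

v (velocity) has dimensions [L T^-1].
r (radius) has dimensions [L].
omega (angular velocity) has dimensions [T^-1].

Left side: [L]
Right side: [L T]

The two sides have different dimensions, so the equation is NOT dimensionally consistent.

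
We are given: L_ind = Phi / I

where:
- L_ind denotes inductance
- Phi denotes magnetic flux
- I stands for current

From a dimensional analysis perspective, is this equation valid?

Yes

L_ind (inductance) has dimensions [I^-2 L^2 M T^-2].
Phi (magnetic flux) has dimensions [I^-1 L^2 M T^-2].
I (current) has dimensions [I].

Left side: [I^-2 L^2 M T^-2]
Right side: [I^-2 L^2 M T^-2]

Both sides have the same dimensions, so the equation is dimensionally consistent.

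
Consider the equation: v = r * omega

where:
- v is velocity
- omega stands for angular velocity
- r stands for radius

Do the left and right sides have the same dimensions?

Yes

v (velocity) has dimensions [L T^-1].
omega (angular velocity) has dimensions [T^-1].
r (radius) has dimensions [L].

Left side: [L T^-1]
Right side: [L T^-1]

Both sides have the same dimensions, so the equation is dimensionally consistent.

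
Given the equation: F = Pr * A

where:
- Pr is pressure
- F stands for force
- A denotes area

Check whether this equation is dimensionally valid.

Yes

Pr (pressure) has dimensions [L^-1 M T^-2].
F (force) has dimensions [L M T^-2].
A (area) has dimensions [L^2].

Left side: [L M T^-2]
Right side: [L M T^-2]

Both sides have the same dimensions, so the equation is dimensionally consistent.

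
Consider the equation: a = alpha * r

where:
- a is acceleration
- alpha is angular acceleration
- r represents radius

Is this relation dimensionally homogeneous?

Yes

a (acceleration) has dimensions [L T^-2].
alpha (angular acceleration) has dimensions [T^-2].
r (radius) has dimensions [L].

Left side: [L T^-2]
Right side: [L T^-2]

Both sides have the same dimensions, so the equation is dimensionally consistent.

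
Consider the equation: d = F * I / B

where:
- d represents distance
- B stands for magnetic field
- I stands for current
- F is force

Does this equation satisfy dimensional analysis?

No

d (distance) has dimensions [L].
B (magnetic field) has dimensions [I^-1 M T^-2].
I (current) has dimensions [I].
F (force) has dimensions [L M T^-2].

Left side: [L]
Right side: [I^2 L]

The two sides have different dimensions, so the equation is NOT dimensionally consistent.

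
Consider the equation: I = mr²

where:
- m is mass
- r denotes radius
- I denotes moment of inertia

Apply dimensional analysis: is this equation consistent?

Yes

m (mass) has dimensions [M].
r (radius) has dimensions [L].
I (moment of inertia) has dimensions [L^2 M].

Left side: [L^2 M]
Right side: [L^2 M]

Both sides have the same dimensions, so the equation is dimensionally consistent.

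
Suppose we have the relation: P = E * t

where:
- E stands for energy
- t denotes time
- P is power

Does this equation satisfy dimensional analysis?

No

E (energy) has dimensions [L^2 M T^-2].
t (time) has dimensions [T].
P (power) has dimensions [L^2 M T^-3].

Left side: [L^2 M T^-3]
Right side: [L^2 M T^-1]

The two sides have different dimensions, so the equation is NOT dimensionally consistent.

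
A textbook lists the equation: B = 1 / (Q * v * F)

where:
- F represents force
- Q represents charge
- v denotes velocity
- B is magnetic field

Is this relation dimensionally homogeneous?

No

F (force) has dimensions [L M T^-2].
Q (charge) has dimensions [I T].
v (velocity) has dimensions [L T^-1].
B (magnetic field) has dimensions [I^-1 M T^-2].

Left side: [I^-1 M T^-2]
Right side: [I^-1 L^-2 M^-1 T^2]

The two sides have different dimensions, so the equation is NOT dimensionally consistent.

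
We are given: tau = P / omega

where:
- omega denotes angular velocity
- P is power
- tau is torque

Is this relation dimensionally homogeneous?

Yes

omega (angular velocity) has dimensions [T^-1].
P (power) has dimensions [L^2 M T^-3].
tau (torque) has dimensions [L^2 M T^-2].

Left side: [L^2 M T^-2]
Right side: [L^2 M T^-2]

Both sides have the same dimensions, so the equation is dimensionally consistent.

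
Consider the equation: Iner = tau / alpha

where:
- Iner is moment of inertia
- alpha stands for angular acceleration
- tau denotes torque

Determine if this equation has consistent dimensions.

Yes

Iner (moment of inertia) has dimensions [L^2 M].
alpha (angular acceleration) has dimensions [T^-2].
tau (torque) has dimensions [L^2 M T^-2].

Left side: [L^2 M]
Right side: [L^2 M]

Both sides have the same dimensions, so the equation is dimensionally consistent.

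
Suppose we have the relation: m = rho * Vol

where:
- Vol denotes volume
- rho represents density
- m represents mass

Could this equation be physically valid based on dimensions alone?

Yes

Vol (volume) has dimensions [L^3].
rho (density) has dimensions [L^-3 M].
m (mass) has dimensions [M].

Left side: [M]
Right side: [M]

Both sides have the same dimensions, so the equation is dimensionally consistent.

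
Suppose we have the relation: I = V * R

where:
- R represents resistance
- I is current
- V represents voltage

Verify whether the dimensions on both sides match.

No

R (resistance) has dimensions [I^-2 L^2 M T^-3].
I (current) has dimensions [I].
V (voltage) has dimensions [I^-1 L^2 M T^-3].

Left side: [I]
Right side: [I^-3 L^4 M^2 T^-6]

The two sides have different dimensions, so the equation is NOT dimensionally consistent.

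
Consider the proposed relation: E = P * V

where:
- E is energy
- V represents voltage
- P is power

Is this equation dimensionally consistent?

No

E (energy) has dimensions [L^2 M T^-2].
V (voltage) has dimensions [I^-1 L^2 M T^-3].
P (power) has dimensions [L^2 M T^-3].

Left side: [L^2 M T^-2]
Right side: [I^-1 L^4 M^2 T^-6]

The two sides have different dimensions, so the equation is NOT dimensionally consistent.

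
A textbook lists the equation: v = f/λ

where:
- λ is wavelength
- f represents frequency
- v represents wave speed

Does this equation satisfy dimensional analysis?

No

λ (wavelength) has dimensions [L].
f (frequency) has dimensions [T^-1].
v (wave speed) has dimensions [L T^-1].

Left side: [L T^-1]
Right side: [L^-1 T^-1]

The two sides have different dimensions, so the equation is NOT dimensionally consistent.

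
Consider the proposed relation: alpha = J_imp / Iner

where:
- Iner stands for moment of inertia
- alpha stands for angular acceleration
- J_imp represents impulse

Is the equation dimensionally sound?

No

Iner (moment of inertia) has dimensions [L^2 M].
alpha (angular acceleration) has dimensions [T^-2].
J_imp (impulse) has dimensions [L M T^-1].

Left side: [T^-2]
Right side: [L^-1 T^-1]

The two sides have different dimensions, so the equation is NOT dimensionally consistent.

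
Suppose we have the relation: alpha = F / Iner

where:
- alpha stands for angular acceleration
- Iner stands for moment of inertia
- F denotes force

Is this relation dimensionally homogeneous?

No

alpha (angular acceleration) has dimensions [T^-2].
Iner (moment of inertia) has dimensions [L^2 M].
F (force) has dimensions [L M T^-2].

Left side: [T^-2]
Right side: [L^-1 T^-2]

The two sides have different dimensions, so the equation is NOT dimensionally consistent.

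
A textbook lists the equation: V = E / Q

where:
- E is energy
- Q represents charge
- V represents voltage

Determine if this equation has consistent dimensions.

Yes

E (energy) has dimensions [L^2 M T^-2].
Q (charge) has dimensions [I T].
V (voltage) has dimensions [I^-1 L^2 M T^-3].

Left side: [I^-1 L^2 M T^-3]
Right side: [I^-1 L^2 M T^-3]

Both sides have the same dimensions, so the equation is dimensionally consistent.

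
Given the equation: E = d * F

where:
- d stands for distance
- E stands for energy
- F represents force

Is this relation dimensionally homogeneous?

Yes

d (distance) has dimensions [L].
E (energy) has dimensions [L^2 M T^-2].
F (force) has dimensions [L M T^-2].

Left side: [L^2 M T^-2]
Right side: [L^2 M T^-2]

Both sides have the same dimensions, so the equation is dimensionally consistent.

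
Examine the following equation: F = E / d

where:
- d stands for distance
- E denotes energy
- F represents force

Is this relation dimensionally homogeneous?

Yes

d (distance) has dimensions [L].
E (energy) has dimensions [L^2 M T^-2].
F (force) has dimensions [L M T^-2].

Left side: [L M T^-2]
Right side: [L M T^-2]

Both sides have the same dimensions, so the equation is dimensionally consistent.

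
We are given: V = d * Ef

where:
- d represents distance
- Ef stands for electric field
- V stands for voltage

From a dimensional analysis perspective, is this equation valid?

Yes

d (distance) has dimensions [L].
Ef (electric field) has dimensions [I^-1 L M T^-3].
V (voltage) has dimensions [I^-1 L^2 M T^-3].

Left side: [I^-1 L^2 M T^-3]
Right side: [I^-1 L^2 M T^-3]

Both sides have the same dimensions, so the equation is dimensionally consistent.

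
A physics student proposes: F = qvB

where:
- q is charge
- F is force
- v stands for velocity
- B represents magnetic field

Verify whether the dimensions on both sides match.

Yes

q (charge) has dimensions [I T].
F (force) has dimensions [L M T^-2].
v (velocity) has dimensions [L T^-1].
B (magnetic field) has dimensions [I^-1 M T^-2].

Left side: [L M T^-2]
Right side: [L M T^-2]

Both sides have the same dimensions, so the equation is dimensionally consistent.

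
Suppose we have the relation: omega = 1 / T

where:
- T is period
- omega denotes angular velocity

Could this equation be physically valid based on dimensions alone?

Yes

T (period) has dimensions [T].
omega (angular velocity) has dimensions [T^-1].

Left side: [T^-1]
Right side: [T^-1]

Both sides have the same dimensions, so the equation is dimensionally consistent.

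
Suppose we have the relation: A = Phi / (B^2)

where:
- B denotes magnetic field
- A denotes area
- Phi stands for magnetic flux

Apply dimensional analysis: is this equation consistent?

No

B (magnetic field) has dimensions [I^-1 M T^-2].
A (area) has dimensions [L^2].
Phi (magnetic flux) has dimensions [I^-1 L^2 M T^-2].

Left side: [L^2]
Right side: [I L^2 M^-1 T^2]

The two sides have different dimensions, so the equation is NOT dimensionally consistent.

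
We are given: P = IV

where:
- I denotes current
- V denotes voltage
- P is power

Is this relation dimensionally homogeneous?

Yes

I (current) has dimensions [I].
V (voltage) has dimensions [I^-1 L^2 M T^-3].
P (power) has dimensions [L^2 M T^-3].

Left side: [L^2 M T^-3]
Right side: [L^2 M T^-3]

Both sides have the same dimensions, so the equation is dimensionally consistent.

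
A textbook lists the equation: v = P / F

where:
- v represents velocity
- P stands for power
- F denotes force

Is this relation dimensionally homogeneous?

Yes

v (velocity) has dimensions [L T^-1].
P (power) has dimensions [L^2 M T^-3].
F (force) has dimensions [L M T^-2].

Left side: [L T^-1]
Right side: [L T^-1]

Both sides have the same dimensions, so the equation is dimensionally consistent.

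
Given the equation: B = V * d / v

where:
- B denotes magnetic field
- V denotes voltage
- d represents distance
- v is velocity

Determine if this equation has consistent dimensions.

No

B (magnetic field) has dimensions [I^-1 M T^-2].
V (voltage) has dimensions [I^-1 L^2 M T^-3].
d (distance) has dimensions [L].
v (velocity) has dimensions [L T^-1].

Left side: [I^-1 M T^-2]
Right side: [I^-1 L^2 M T^-2]

The two sides have different dimensions, so the equation is NOT dimensionally consistent.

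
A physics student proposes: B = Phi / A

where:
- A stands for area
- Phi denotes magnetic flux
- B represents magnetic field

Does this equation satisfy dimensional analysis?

Yes

A (area) has dimensions [L^2].
Phi (magnetic flux) has dimensions [I^-1 L^2 M T^-2].
B (magnetic field) has dimensions [I^-1 M T^-2].

Left side: [I^-1 M T^-2]
Right side: [I^-1 M T^-2]

Both sides have the same dimensions, so the equation is dimensionally consistent.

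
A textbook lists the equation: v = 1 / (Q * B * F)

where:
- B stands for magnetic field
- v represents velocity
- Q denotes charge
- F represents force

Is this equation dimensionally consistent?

No

B (magnetic field) has dimensions [I^-1 M T^-2].
v (velocity) has dimensions [L T^-1].
Q (charge) has dimensions [I T].
F (force) has dimensions [L M T^-2].

Left side: [L T^-1]
Right side: [L^-1 M^-2 T^3]

The two sides have different dimensions, so the equation is NOT dimensionally consistent.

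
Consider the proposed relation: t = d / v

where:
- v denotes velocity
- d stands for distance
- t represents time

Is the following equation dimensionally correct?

Yes

v (velocity) has dimensions [L T^-1].
d (distance) has dimensions [L].
t (time) has dimensions [T].

Left side: [T]
Right side: [T]

Both sides have the same dimensions, so the equation is dimensionally consistent.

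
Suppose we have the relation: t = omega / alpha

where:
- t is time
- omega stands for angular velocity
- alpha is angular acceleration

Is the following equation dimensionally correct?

Yes

t (time) has dimensions [T].
omega (angular velocity) has dimensions [T^-1].
alpha (angular acceleration) has dimensions [T^-2].

Left side: [T]
Right side: [T]

Both sides have the same dimensions, so the equation is dimensionally consistent.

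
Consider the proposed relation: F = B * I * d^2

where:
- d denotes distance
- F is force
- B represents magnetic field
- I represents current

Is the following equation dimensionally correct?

No

d (distance) has dimensions [L].
F (force) has dimensions [L M T^-2].
B (magnetic field) has dimensions [I^-1 M T^-2].
I (current) has dimensions [I].

Left side: [L M T^-2]
Right side: [L^2 M T^-2]

The two sides have different dimensions, so the equation is NOT dimensionally consistent.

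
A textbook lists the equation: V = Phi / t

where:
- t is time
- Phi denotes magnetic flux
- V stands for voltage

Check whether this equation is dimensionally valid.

Yes

t (time) has dimensions [T].
Phi (magnetic flux) has dimensions [I^-1 L^2 M T^-2].
V (voltage) has dimensions [I^-1 L^2 M T^-3].

Left side: [I^-1 L^2 M T^-3]
Right side: [I^-1 L^2 M T^-3]

Both sides have the same dimensions, so the equation is dimensionally consistent.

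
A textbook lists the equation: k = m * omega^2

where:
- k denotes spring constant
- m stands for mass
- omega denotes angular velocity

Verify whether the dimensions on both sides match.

Yes

k (spring constant) has dimensions [M T^-2].
m (mass) has dimensions [M].
omega (angular velocity) has dimensions [T^-1].

Left side: [M T^-2]
Right side: [M T^-2]

Both sides have the same dimensions, so the equation is dimensionally consistent.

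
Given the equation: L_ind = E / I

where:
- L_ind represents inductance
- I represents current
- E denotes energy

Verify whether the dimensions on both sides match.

No

L_ind (inductance) has dimensions [I^-2 L^2 M T^-2].
I (current) has dimensions [I].
E (energy) has dimensions [L^2 M T^-2].

Left side: [I^-2 L^2 M T^-2]
Right side: [I^-1 L^2 M T^-2]

The two sides have different dimensions, so the equation is NOT dimensionally consistent.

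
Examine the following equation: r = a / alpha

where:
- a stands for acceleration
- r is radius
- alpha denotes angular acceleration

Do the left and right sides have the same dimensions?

Yes

a (acceleration) has dimensions [L T^-2].
r (radius) has dimensions [L].
alpha (angular acceleration) has dimensions [T^-2].

Left side: [L]
Right side: [L]

Both sides have the same dimensions, so the equation is dimensionally consistent.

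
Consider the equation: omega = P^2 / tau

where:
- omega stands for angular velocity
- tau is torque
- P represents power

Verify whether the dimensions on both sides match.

No

omega (angular velocity) has dimensions [T^-1].
tau (torque) has dimensions [L^2 M T^-2].
P (power) has dimensions [L^2 M T^-3].

Left side: [T^-1]
Right side: [L^2 M T^-4]

The two sides have different dimensions, so the equation is NOT dimensionally consistent.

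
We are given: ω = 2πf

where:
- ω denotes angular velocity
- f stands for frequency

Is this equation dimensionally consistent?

Yes

ω (angular velocity) has dimensions [T^-1].
f (frequency) has dimensions [T^-1].

Left side: [T^-1]
Right side: [T^-1]

Both sides have the same dimensions, so the equation is dimensionally consistent.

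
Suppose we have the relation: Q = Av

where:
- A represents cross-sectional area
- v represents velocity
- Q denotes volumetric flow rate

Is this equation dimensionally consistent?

Yes

A (cross-sectional area) has dimensions [L^2].
v (velocity) has dimensions [L T^-1].
Q (volumetric flow rate) has dimensions [L^3 T^-1].

Left side: [L^3 T^-1]
Right side: [L^3 T^-1]

Both sides have the same dimensions, so the equation is dimensionally consistent.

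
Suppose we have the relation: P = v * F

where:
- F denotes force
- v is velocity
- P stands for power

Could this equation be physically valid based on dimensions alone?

Yes

F (force) has dimensions [L M T^-2].
v (velocity) has dimensions [L T^-1].
P (power) has dimensions [L^2 M T^-3].

Left side: [L^2 M T^-3]
Right side: [L^2 M T^-3]

Both sides have the same dimensions, so the equation is dimensionally consistent.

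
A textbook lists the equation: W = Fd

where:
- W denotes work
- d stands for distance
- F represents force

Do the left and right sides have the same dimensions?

Yes

W (work) has dimensions [L^2 M T^-2].
d (distance) has dimensions [L].
F (force) has dimensions [L M T^-2].

Left side: [L^2 M T^-2]
Right side: [L^2 M T^-2]

Both sides have the same dimensions, so the equation is dimensionally consistent.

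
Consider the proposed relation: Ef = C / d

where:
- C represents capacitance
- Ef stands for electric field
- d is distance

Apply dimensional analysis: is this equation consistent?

No

C (capacitance) has dimensions [I^2 L^-2 M^-1 T^4].
Ef (electric field) has dimensions [I^-1 L M T^-3].
d (distance) has dimensions [L].

Left side: [I^-1 L M T^-3]
Right side: [I^2 L^-3 M^-1 T^4]

The two sides have different dimensions, so the equation is NOT dimensionally consistent.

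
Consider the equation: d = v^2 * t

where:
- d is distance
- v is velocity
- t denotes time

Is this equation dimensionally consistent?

No

d (distance) has dimensions [L].
v (velocity) has dimensions [L T^-1].
t (time) has dimensions [T].

Left side: [L]
Right side: [L^2 T^-1]

The two sides have different dimensions, so the equation is NOT dimensionally consistent.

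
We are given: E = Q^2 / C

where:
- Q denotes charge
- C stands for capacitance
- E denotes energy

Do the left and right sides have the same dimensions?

Yes

Q (charge) has dimensions [I T].
C (capacitance) has dimensions [I^2 L^-2 M^-1 T^4].
E (energy) has dimensions [L^2 M T^-2].

Left side: [L^2 M T^-2]
Right side: [L^2 M T^-2]

Both sides have the same dimensions, so the equation is dimensionally consistent.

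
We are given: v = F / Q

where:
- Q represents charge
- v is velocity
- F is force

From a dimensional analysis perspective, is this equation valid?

No

Q (charge) has dimensions [I T].
v (velocity) has dimensions [L T^-1].
F (force) has dimensions [L M T^-2].

Left side: [L T^-1]
Right side: [I^-1 L M T^-3]

The two sides have different dimensions, so the equation is NOT dimensionally consistent.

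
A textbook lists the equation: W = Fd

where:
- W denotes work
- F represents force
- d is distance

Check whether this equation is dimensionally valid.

Yes

W (work) has dimensions [L^2 M T^-2].
F (force) has dimensions [L M T^-2].
d (distance) has dimensions [L].

Left side: [L^2 M T^-2]
Right side: [L^2 M T^-2]

Both sides have the same dimensions, so the equation is dimensionally consistent.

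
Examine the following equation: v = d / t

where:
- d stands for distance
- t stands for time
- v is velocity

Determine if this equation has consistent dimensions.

Yes

d (distance) has dimensions [L].
t (time) has dimensions [T].
v (velocity) has dimensions [L T^-1].

Left side: [L T^-1]
Right side: [L T^-1]

Both sides have the same dimensions, so the equation is dimensionally consistent.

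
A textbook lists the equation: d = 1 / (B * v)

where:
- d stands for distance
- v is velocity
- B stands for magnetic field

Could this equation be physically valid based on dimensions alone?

No

d (distance) has dimensions [L].
v (velocity) has dimensions [L T^-1].
B (magnetic field) has dimensions [I^-1 M T^-2].

Left side: [L]
Right side: [I L^-1 M^-1 T^3]

The two sides have different dimensions, so the equation is NOT dimensionally consistent.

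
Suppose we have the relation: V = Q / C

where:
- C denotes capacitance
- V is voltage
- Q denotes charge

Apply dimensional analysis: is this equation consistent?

Yes

C (capacitance) has dimensions [I^2 L^-2 M^-1 T^4].
V (voltage) has dimensions [I^-1 L^2 M T^-3].
Q (charge) has dimensions [I T].

Left side: [I^-1 L^2 M T^-3]
Right side: [I^-1 L^2 M T^-3]

Both sides have the same dimensions, so the equation is dimensionally consistent.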